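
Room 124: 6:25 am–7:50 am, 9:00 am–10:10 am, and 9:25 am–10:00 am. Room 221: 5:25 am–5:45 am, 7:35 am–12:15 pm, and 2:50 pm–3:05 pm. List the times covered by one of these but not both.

A, merged: 6:25 am–7:50 am, 9:00 am–10:10 am.
A \ B = 6:25 am–7:35 am.
B \ A = 5:25 am–5:45 am, 7:50 am–9:00 am, 10:10 am–12:15 pm, 2:50 pm–3:05 pm.
Union of the two gives the symmetric difference.

5:25 am–5:45 am, 6:25 am–7:35 am, 7:50 am–9:00 am, 10:10 am–12:15 pm, 2:50 pm–3:05 pm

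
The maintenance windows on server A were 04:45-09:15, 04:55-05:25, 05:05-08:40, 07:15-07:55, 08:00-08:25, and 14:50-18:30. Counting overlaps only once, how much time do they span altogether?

8 h 10 min

Merged: 04:45–09:15, 14:50–18:30.
Lengths: 4 h 30 min + 3 h 40 min = 8 h 10 min.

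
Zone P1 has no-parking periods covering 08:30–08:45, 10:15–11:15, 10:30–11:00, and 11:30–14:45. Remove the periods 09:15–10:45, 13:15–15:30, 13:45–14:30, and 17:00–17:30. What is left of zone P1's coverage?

Merge the first list: 08:30–08:45, 10:15–11:15, 11:30–14:45.
Merge the second list: 09:15–10:45, 13:15–15:30, 17:00–17:30.
08:30–08:45 is untouched.
10:15–11:15 with B removed leaves 10:45–11:15.
11:30–14:45 with B removed leaves 11:30–13:15.

08:30–08:45, 10:45–11:15, 11:30–13:15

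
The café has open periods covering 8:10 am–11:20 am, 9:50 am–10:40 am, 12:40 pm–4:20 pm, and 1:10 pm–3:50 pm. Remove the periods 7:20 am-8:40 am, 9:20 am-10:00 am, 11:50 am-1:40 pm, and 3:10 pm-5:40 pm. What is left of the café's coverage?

Merge the first list: 8:10 am–11:20 am, 12:40 pm–4:20 pm.
8:10 am–11:20 am \ B = 8:40 am–9:20 am, 10:00 am–11:20 am.
12:40 pm–4:20 pm \ B = 1:40 pm–3:10 pm.

8:40 am–9:20 am, 10:00 am–11:20 am, 1:40 pm–3:10 pm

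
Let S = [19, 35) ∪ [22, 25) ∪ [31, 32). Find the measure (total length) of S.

16

Merged: [19, 35).
Length: 16.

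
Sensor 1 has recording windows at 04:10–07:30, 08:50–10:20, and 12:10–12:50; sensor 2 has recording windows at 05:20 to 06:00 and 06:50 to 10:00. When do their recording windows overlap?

05:20–06:00, 06:50–07:30, 08:50–10:00

04:10–07:30 ∩ B → 05:20–06:00, 06:50–07:30.
08:50–10:20 ∩ B → 08:50–10:00.
12:10–12:50 meets no B interval.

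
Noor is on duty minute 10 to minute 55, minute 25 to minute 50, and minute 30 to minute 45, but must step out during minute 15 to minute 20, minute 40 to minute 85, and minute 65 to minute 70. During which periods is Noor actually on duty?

minute 10 to minute 15, minute 20 to minute 40

Merge the first list: minute 10 to minute 55.
Merge the second list: minute 15 to minute 20, minute 40 to minute 85.
minute 10 to minute 55 minus B → minute 10 to minute 15, minute 20 to minute 40.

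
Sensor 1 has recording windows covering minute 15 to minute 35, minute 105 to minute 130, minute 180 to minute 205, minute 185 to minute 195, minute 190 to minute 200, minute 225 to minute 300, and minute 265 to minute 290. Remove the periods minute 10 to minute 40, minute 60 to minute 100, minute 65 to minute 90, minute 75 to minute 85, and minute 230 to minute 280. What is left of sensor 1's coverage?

minute 105 to minute 130, minute 180 to minute 205, minute 225 to minute 230, minute 280 to minute 300

A, merged: minute 15 to minute 35, minute 105 to minute 130, minute 180 to minute 205, minute 225 to minute 300.
B, merged: minute 10 to minute 40, minute 60 to minute 100, minute 230 to minute 280.
minute 15 to minute 35: fully covered by B → removed.
minute 105 to minute 130: no B overlap → unchanged.
minute 180 to minute 205: no B overlap → unchanged.
minute 225 to minute 300 minus B → minute 225 to minute 230, minute 280 to minute 300.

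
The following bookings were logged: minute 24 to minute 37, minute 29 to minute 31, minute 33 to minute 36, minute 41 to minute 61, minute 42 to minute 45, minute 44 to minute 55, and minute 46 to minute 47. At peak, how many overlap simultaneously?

3

At minute 44, 3 of the intervals are simultaneously active.
No point has more.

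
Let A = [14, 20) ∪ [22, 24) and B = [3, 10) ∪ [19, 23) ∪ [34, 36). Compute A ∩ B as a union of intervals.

[19, 20) ∪ [22, 23)

[14, 20) meets the second set on [19, 20).
[22, 24) meets the second set on [22, 23).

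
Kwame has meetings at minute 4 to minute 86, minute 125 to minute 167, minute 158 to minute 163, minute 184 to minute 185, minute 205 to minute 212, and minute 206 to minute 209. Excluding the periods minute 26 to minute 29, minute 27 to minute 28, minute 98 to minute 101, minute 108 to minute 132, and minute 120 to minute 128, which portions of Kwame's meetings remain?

minute 4 to minute 26, minute 29 to minute 86, minute 132 to minute 167, minute 184 to minute 185, minute 205 to minute 212

A, merged: minute 4 to minute 86, minute 125 to minute 167, minute 184 to minute 185, minute 205 to minute 212.
B, merged: minute 26 to minute 29, minute 98 to minute 101, minute 108 to minute 132.
minute 4 to minute 86 minus B → minute 4 to minute 26, minute 29 to minute 86.
minute 125 to minute 167 minus B → minute 132 to minute 167.
minute 184 to minute 185: no B overlap → unchanged.
minute 205 to minute 212: no B overlap → unchanged.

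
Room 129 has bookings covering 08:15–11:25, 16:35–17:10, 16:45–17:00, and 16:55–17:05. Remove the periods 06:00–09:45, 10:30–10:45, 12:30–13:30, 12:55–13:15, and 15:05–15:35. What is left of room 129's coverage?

First set merges to 08:15–11:25, 16:35–17:10.
Second set merges to 06:00–09:45, 10:30–10:45, 12:30–13:30, 15:05–15:35.
08:15–11:25 minus B → 09:45–10:30, 10:45–11:25.
16:35–17:10: no B overlap → unchanged.

09:45–10:30, 10:45–11:25, 16:35–17:10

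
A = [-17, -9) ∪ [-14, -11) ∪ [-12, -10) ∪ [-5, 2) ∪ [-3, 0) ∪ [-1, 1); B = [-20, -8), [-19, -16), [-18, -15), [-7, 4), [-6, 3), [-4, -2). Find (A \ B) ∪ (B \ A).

First set merges to [-17, -9), [-5, 2).
Second set merges to [-20, -8), [-7, 4).
A but not B: none.
B but not A: [-20, -17), [-9, -8), [-7, -5), [2, 4).
Combining gives A △ B.

[-20, -17) ∪ [-9, -8) ∪ [-7, -5) ∪ [2, 4)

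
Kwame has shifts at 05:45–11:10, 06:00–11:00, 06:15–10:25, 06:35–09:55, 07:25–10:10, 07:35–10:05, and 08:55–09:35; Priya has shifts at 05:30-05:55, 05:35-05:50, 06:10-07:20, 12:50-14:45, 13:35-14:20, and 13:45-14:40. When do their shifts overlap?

Merge the first list: 05:45–11:10.
Merge the second list: 05:30–05:55, 06:10–07:20, 12:50–14:45.
05:45–11:10 meets the second set on 05:45–05:55, 06:10–07:20.

05:45–05:55, 06:10–07:20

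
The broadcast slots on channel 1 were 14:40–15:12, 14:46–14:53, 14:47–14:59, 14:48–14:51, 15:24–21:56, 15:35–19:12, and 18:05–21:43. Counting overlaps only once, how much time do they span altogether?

Merged: 14:40–15:12, 15:24–21:56.
Lengths: 32 min + 6 h 32 min = 7 h 4 min.

7 h 4 min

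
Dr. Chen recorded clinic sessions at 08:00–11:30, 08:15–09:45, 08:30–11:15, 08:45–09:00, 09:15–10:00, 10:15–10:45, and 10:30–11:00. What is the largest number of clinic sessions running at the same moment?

At 08:45, 4 of the intervals are simultaneously active.
No point has more.

4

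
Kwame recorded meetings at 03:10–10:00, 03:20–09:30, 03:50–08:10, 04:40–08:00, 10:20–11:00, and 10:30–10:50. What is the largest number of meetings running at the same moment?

Walk the sorted start/end points keeping a running depth.
The depth first hits 4 at 04:40.

4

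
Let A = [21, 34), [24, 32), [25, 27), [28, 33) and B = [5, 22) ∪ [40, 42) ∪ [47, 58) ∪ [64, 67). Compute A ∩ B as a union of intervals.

Merge the first list: [21, 34).
[21, 34) overlaps B on [21, 22).

[21, 22)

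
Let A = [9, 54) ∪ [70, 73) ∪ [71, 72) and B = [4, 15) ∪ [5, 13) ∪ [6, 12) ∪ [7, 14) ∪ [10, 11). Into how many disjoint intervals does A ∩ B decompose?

1

A, merged: [9, 54), [70, 73).
B, merged: [4, 15).
A ∩ B = [9, 15).
That is 1 disjoint piece.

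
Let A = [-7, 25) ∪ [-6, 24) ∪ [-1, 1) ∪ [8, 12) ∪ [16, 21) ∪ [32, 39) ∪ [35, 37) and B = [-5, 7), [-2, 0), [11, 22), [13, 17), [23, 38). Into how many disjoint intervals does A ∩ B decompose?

4

First set merges to [-7, 25), [32, 39).
Second set merges to [-5, 7), [11, 22), [23, 38).
A ∩ B = [-5, 7), [11, 22), [23, 25), [32, 38).
That is 4 disjoint pieces.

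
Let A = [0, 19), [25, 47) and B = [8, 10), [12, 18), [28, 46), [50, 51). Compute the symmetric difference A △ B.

[0, 8) ∪ [10, 12) ∪ [18, 19) ∪ [25, 28) ∪ [46, 47) ∪ [50, 51)

Only in the first: [0, 8), [10, 12), [18, 19), [25, 28), [46, 47).
Only in the second: [50, 51).
Together these are the periods covered by exactly one.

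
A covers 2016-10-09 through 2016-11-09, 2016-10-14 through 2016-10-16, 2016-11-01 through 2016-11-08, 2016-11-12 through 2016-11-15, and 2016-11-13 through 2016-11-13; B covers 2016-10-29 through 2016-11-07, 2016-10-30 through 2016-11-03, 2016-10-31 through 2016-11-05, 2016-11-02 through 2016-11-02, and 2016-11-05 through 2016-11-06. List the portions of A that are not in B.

First set merges to 2016-10-09 through 2016-11-09, 2016-11-12 through 2016-11-15.
Second set merges to 2016-10-29 through 2016-11-07.
2016-10-09 through 2016-11-09 minus B → 2016-10-09 through 2016-10-28, 2016-11-08 through 2016-11-09.
2016-11-12 through 2016-11-15: no B overlap → unchanged.

2016-10-09 through 2016-10-28, 2016-11-08 through 2016-11-09, 2016-11-12 through 2016-11-15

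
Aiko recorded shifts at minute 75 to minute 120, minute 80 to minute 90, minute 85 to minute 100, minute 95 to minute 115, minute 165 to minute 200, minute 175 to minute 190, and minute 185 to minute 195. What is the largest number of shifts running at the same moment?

At minute 85, 3 of the intervals are simultaneously active.
No point has more.

3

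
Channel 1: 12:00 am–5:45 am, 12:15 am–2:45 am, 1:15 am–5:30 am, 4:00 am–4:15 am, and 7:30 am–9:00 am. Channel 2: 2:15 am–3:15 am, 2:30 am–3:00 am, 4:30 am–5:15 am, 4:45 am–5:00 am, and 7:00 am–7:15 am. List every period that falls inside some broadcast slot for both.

2:15 am–3:15 am, 4:30 am–5:15 am

First set merges to 12:00 am–5:45 am, 7:30 am–9:00 am.
Second set merges to 2:15 am–3:15 am, 4:30 am–5:15 am, 7:00 am–7:15 am.
12:00 am–5:45 am ∩ B → 2:15 am–3:15 am, 4:30 am–5:15 am.
7:30 am–9:00 am meets no B interval.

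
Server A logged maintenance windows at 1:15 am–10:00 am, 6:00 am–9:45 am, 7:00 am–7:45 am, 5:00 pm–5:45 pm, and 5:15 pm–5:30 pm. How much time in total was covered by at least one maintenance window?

Merged: 1:15 am–10:00 am, 5:00 pm–5:45 pm.
Lengths: 8 h 45 min + 45 min = 9 h 30 min.

9 h 30 min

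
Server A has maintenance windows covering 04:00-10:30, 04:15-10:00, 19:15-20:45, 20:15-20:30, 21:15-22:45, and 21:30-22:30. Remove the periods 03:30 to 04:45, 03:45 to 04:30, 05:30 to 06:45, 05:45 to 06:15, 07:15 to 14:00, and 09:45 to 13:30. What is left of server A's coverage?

04:45–05:30, 06:45–07:15, 19:15–20:45, 21:15–22:45

A, merged: 04:00–10:30, 19:15–20:45, 21:15–22:45.
B, merged: 03:30–04:45, 05:30–06:45, 07:15–14:00.
04:00–10:30 with B removed leaves 04:45–05:30, 06:45–07:15.
19:15–20:45 is untouched.
21:15–22:45 is untouched.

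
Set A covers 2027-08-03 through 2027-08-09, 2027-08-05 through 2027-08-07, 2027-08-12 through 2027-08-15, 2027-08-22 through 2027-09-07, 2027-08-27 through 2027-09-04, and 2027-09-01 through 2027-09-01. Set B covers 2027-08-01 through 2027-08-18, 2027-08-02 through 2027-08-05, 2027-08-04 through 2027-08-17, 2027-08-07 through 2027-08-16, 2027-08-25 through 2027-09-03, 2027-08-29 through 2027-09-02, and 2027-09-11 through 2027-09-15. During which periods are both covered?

A, merged: 2027-08-03 through 2027-08-09, 2027-08-12 through 2027-08-15, 2027-08-22 through 2027-09-07.
B, merged: 2027-08-01 through 2027-08-18, 2027-08-25 through 2027-09-03, 2027-09-11 through 2027-09-15.
2027-08-03 through 2027-08-09 meets the second set on 2027-08-03 through 2027-08-09.
2027-08-12 through 2027-08-15 meets the second set on 2027-08-12 through 2027-08-15.
2027-08-22 through 2027-09-07 meets the second set on 2027-08-25 through 2027-09-03.

2027-08-03 through 2027-08-09, 2027-08-12 through 2027-08-15, 2027-08-25 through 2027-09-03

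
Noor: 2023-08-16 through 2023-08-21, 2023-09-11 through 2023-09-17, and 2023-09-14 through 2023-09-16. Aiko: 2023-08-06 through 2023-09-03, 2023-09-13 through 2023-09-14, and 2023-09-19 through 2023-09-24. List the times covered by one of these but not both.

2023-08-06 through 2023-08-15, 2023-08-22 through 2023-09-03, 2023-09-11 through 2023-09-12, 2023-09-15 through 2023-09-17, 2023-09-19 through 2023-09-24

A, merged: 2023-08-16 through 2023-08-21, 2023-09-11 through 2023-09-17.
Only in the first: 2023-09-11 through 2023-09-12, 2023-09-15 through 2023-09-17.
Only in the second: 2023-08-06 through 2023-08-15, 2023-08-22 through 2023-09-03, 2023-09-19 through 2023-09-24.
Together these are the periods covered by exactly one.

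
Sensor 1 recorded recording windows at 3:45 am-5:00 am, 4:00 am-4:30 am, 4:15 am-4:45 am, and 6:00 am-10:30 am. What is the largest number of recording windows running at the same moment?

Walk the sorted start/end points keeping a running depth.
The depth first hits 3 at 4:15 am.

3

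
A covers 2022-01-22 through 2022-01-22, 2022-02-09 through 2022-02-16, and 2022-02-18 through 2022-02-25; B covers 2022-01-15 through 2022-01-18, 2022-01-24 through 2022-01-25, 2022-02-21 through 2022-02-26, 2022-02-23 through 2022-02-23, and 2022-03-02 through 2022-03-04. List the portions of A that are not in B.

2022-01-22 through 2022-01-22, 2022-02-09 through 2022-02-16, 2022-02-18 through 2022-02-20

Merge the second list: 2022-01-15 through 2022-01-18, 2022-01-24 through 2022-01-25, 2022-02-21 through 2022-02-26, 2022-03-02 through 2022-03-04.
2022-01-22 through 2022-01-22: nothing removed.
2022-02-09 through 2022-02-16: nothing removed.
2022-02-18 through 2022-02-25 \ B = 2022-02-18 through 2022-02-20.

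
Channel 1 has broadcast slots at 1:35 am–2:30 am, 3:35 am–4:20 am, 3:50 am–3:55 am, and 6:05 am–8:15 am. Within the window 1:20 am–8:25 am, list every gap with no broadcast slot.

1:20 am–1:35 am, 2:30 am–3:35 am, 4:20 am–6:05 am, 8:15 am–8:25 am

Covered (merged): 1:35 am–2:30 am, 3:35 am–4:20 am, 6:05 am–8:15 am.
Gaps within 1:20 am–8:25 am: 1:20 am–1:35 am, 2:30 am–3:35 am, 4:20 am–6:05 am, 8:15 am–8:25 am.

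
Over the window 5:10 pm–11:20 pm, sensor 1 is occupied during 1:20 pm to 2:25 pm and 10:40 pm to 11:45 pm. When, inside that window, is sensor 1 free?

5:10 pm-10:40 pm

Covered (merged): 1:20 pm-2:25 pm, 10:40 pm-11:45 pm.
Gaps within 5:10 pm-11:20 pm: 5:10 pm-10:40 pm.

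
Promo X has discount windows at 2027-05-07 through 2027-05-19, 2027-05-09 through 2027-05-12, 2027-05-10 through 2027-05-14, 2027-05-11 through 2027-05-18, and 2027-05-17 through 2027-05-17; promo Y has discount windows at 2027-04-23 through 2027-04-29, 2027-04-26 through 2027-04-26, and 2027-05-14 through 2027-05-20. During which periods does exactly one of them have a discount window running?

2027-04-23 through 2027-04-29, 2027-05-07 through 2027-05-13, 2027-05-20 through 2027-05-20

A, merged: 2027-05-07 through 2027-05-19.
B, merged: 2027-04-23 through 2027-04-29, 2027-05-14 through 2027-05-20.
A but not B: 2027-05-07 through 2027-05-13.
B but not A: 2027-04-23 through 2027-04-29, 2027-05-20 through 2027-05-20.
Combining gives A △ B.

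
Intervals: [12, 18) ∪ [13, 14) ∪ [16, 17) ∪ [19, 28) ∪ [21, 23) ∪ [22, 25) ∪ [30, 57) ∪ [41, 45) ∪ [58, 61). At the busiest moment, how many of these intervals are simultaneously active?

3

At 22, 3 of the intervals are simultaneously active.
No point has more.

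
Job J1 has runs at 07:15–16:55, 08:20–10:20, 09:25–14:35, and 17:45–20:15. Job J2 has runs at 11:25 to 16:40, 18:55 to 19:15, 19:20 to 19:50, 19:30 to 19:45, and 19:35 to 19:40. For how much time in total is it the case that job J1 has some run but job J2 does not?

A, merged: 07:15-16:55, 17:45-20:15.
B, merged: 11:25-16:40, 18:55-19:15, 19:20-19:50.
A \ B = 07:15-11:25, 16:40-16:55, 17:45-18:55, 19:15-19:20, 19:50-20:15.
Total: 4 h 10 min + 15 min + 1 h 10 min + 5 min + 25 min = 6 h 5 min.

6 h 5 min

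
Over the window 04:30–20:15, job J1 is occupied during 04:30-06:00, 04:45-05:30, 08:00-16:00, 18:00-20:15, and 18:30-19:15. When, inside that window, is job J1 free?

After merging, the occupied span is 04:30-06:00, 08:00-16:00, 18:00-20:15.
Complement within 04:30-20:15: 06:00-08:00, 16:00-18:00.

06:00-08:00, 16:00-18:00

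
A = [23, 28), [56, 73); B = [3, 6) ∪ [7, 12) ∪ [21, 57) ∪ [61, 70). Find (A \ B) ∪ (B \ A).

Only in the first: [57, 61), [70, 73).
Only in the second: [3, 6), [7, 12), [21, 23), [28, 56).
Together these are the periods covered by exactly one.

[3, 6) ∪ [7, 12) ∪ [21, 23) ∪ [28, 56) ∪ [57, 61) ∪ [70, 73)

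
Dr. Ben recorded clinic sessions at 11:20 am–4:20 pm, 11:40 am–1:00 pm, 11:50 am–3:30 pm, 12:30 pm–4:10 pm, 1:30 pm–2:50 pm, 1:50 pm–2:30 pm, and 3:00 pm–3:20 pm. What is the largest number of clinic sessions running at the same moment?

5

Sweep endpoints in order; track running count of active intervals.
Peak of 5 reached at 1:50 pm.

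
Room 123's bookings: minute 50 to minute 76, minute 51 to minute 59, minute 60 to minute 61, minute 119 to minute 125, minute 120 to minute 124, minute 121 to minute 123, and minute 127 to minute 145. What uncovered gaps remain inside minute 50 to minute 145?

Covered (merged): minute 50 to minute 76, minute 119 to minute 125, minute 127 to minute 145.
Gaps within minute 50 to minute 145: minute 76 to minute 119, minute 125 to minute 127.

minute 76 to minute 119, minute 125 to minute 127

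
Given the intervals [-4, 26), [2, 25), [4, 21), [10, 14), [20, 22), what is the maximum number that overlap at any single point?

Sweep endpoints in order; track running count of active intervals.
Peak of 4 reached at 10.

4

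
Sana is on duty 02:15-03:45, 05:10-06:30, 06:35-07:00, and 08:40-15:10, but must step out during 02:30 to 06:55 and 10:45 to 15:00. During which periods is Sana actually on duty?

02:15–02:30, 06:55–07:00, 08:40–10:45, 15:00–15:10

02:15–03:45 with B removed leaves 02:15–02:30.
05:10–06:30 lies entirely inside B → drops out.
06:35–07:00 with B removed leaves 06:55–07:00.
08:40–15:10 with B removed leaves 08:40–10:45, 15:00–15:10.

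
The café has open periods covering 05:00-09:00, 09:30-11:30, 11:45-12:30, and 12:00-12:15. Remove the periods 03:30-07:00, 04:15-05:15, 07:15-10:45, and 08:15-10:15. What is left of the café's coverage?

Merge the first list: 05:00–09:00, 09:30–11:30, 11:45–12:30.
Merge the second list: 03:30–07:00, 07:15–10:45.
05:00–09:00 minus B → 07:00–07:15.
09:30–11:30 minus B → 10:45–11:30.
11:45–12:30: no B overlap → unchanged.

07:00–07:15, 10:45–11:30, 11:45–12:30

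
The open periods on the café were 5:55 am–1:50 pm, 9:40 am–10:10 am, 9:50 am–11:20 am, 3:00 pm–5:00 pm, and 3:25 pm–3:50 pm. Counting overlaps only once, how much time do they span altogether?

Merged: 5:55 am–1:50 pm, 3:00 pm–5:00 pm.
Lengths: 7 h 55 min + 2 h = 9 h 55 min.

9 h 55 min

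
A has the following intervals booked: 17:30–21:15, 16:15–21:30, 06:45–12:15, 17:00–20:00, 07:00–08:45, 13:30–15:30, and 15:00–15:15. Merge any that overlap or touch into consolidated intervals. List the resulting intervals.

06:45-12:15, 13:30-15:30, 16:15-21:30

Sort by start: 06:45-12:15, 07:00-08:45, 13:30-15:30, 15:00-15:15, 16:15-21:30, 17:00-20:00, 17:30-21:15.
07:00-08:45 overlaps/touches 06:45-12:15 → extend to 06:45-12:15.
13:30-15:30 is disjoint → start new block.
15:00-15:15 overlaps/touches 13:30-15:30 → extend to 13:30-15:30.
16:15-21:30 is disjoint → start new block.
17:00-20:00 overlaps/touches 16:15-21:30 → extend to 16:15-21:30.
17:30-21:15 overlaps/touches 16:15-21:30 → extend to 16:15-21:30.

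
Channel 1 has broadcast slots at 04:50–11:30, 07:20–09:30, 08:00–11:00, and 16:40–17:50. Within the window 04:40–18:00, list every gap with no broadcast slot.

After merging, the occupied span is 04:50–11:30, 16:40–17:50.
Gaps within 04:40–18:00: 04:40–04:50, 11:30–16:40, 17:50–18:00.

04:40–04:50, 11:30–16:40, 17:50–18:00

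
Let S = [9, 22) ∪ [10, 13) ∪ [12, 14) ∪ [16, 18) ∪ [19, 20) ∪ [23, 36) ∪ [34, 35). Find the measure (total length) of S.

Merged: [9, 22), [23, 36).
Lengths: 13 + 13 = 26.

26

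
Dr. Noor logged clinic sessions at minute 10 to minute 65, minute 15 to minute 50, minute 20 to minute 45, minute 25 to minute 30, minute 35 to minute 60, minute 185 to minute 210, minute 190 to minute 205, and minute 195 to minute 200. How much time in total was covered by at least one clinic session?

Merged: minute 10 to minute 65, minute 185 to minute 210.
Lengths: 55 minutes + 25 minutes = 80 minutes.

80 minutes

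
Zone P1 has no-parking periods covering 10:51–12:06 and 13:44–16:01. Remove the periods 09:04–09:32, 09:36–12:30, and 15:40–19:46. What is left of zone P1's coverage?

10:51–12:06: fully covered by B → removed.
13:44–16:01 minus B → 13:44–15:40.

13:44–15:40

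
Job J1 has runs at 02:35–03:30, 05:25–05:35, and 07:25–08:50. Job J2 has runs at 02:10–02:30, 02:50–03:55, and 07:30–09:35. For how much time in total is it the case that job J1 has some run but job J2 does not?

30 min

A \ B = 02:35–02:50, 05:25–05:35, 07:25–07:30.
Total: 15 min + 10 min + 5 min = 30 min.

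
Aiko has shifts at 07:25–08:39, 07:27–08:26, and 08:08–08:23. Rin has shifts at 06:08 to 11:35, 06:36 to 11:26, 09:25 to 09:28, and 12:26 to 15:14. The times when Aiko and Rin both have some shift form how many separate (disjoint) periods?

First set merges to 07:25–08:39.
Second set merges to 06:08–11:35, 12:26–15:14.
A ∩ B = 07:25–08:39.
That is 1 disjoint piece.

1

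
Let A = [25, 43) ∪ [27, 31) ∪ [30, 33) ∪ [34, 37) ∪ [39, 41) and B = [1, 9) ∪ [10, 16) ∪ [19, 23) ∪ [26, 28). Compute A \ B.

[25, 26) ∪ [28, 43)

A, merged: [25, 43).
[25, 43) minus B → [25, 26), [28, 43).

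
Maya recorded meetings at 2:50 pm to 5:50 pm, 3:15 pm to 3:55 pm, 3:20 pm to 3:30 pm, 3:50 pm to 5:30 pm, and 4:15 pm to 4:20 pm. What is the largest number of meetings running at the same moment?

3

At 3:20 pm, 3 of the intervals are simultaneously active.
No point has more.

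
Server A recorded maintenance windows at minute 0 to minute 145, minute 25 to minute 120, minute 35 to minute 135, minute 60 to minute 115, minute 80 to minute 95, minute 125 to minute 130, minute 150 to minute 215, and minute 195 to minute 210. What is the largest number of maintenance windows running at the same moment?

Walk the sorted start/end points keeping a running depth.
The depth first hits 5 at minute 80.

5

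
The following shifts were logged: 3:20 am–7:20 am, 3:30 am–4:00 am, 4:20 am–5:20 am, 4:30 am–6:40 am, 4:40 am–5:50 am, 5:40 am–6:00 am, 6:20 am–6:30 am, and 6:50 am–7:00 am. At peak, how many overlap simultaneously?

4

At 4:40 am, 4 of the intervals are simultaneously active.
No point has more.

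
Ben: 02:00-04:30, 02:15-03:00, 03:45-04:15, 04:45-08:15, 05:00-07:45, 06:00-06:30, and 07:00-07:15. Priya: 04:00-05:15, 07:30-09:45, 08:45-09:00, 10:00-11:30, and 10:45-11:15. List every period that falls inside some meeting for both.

Merge the first list: 02:00–04:30, 04:45–08:15.
Merge the second list: 04:00–05:15, 07:30–09:45, 10:00–11:30.
02:00–04:30 overlaps B on 04:00–04:30.
04:45–08:15 overlaps B on 04:45–05:15, 07:30–08:15.

04:00–04:30, 04:45–05:15, 07:30–08:15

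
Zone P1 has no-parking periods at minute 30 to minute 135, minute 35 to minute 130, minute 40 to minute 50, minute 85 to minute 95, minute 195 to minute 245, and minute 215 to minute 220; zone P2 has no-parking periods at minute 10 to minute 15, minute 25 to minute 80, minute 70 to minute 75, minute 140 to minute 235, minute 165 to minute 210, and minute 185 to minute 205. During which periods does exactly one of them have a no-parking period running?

minute 10 to minute 15, minute 25 to minute 30, minute 80 to minute 135, minute 140 to minute 195, minute 235 to minute 245

First set merges to minute 30 to minute 135, minute 195 to minute 245.
Second set merges to minute 10 to minute 15, minute 25 to minute 80, minute 140 to minute 235.
A but not B: minute 80 to minute 135, minute 235 to minute 245.
B but not A: minute 10 to minute 15, minute 25 to minute 30, minute 140 to minute 195.
Combining gives A △ B.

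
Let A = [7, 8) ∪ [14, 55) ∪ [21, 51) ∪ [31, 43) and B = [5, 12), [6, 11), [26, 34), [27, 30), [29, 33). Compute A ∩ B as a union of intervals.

A, merged: [7, 8), [14, 55).
B, merged: [5, 12), [26, 34).
[7, 8) overlaps B on [7, 8).
[14, 55) overlaps B on [26, 34).

[7, 8) ∪ [26, 34)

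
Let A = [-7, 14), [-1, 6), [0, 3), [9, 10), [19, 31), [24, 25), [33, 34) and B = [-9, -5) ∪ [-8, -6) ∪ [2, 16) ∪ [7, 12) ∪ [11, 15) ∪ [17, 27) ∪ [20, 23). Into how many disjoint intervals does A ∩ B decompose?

3

First set merges to [-7, 14), [19, 31), [33, 34).
Second set merges to [-9, -5), [2, 16), [17, 27).
A ∩ B = [-7, -5), [2, 14), [19, 27).
That is 3 disjoint pieces.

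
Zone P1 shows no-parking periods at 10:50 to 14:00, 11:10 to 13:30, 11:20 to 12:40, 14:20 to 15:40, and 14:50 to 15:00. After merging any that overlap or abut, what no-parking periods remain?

11:10–13:30 overlaps/touches 10:50–14:00 → extend to 10:50–14:00.
11:20–12:40 overlaps/touches 10:50–14:00 → extend to 10:50–14:00.
14:20–15:40 is disjoint → start new block.
14:50–15:00 overlaps/touches 14:20–15:40 → extend to 14:20–15:40.

10:50–14:00, 14:20–15:40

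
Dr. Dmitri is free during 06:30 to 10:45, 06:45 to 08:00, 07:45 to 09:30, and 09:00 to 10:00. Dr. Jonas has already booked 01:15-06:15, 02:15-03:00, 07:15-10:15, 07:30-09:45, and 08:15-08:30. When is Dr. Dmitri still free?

Merge the first list: 06:30–10:45.
Merge the second list: 01:15–06:15, 07:15–10:15.
06:30–10:45 with B removed leaves 06:30–07:15, 10:15–10:45.

06:30–07:15, 10:15–10:45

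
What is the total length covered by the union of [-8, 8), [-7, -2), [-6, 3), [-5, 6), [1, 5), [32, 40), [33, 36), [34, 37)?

24

Merged: [-8, 8), [32, 40).
Lengths: 16 + 8 = 24.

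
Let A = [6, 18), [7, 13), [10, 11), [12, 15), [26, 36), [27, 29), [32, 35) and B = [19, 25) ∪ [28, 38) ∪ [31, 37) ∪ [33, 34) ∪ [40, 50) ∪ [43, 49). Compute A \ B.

[6, 18) ∪ [26, 28)

A, merged: [6, 18), [26, 36).
B, merged: [19, 25), [28, 38), [40, 50).
[6, 18) is untouched.
[26, 36) with B removed leaves [26, 28).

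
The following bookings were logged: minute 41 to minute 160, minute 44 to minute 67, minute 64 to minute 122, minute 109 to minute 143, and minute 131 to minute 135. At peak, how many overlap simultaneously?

3

Walk the sorted start/end points keeping a running depth.
The depth first hits 3 at minute 64.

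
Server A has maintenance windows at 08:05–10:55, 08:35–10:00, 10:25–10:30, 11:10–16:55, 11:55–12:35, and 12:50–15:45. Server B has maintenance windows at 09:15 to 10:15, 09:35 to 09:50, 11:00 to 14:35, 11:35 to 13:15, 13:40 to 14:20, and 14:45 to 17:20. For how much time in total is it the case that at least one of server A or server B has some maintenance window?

9 h 10 min

First set merges to 08:05–10:55, 11:10–16:55.
Second set merges to 09:15–10:15, 11:00–14:35, 14:45–17:20.
A ∪ B = 08:05–10:55, 11:00–17:20.
Total: 2 h 50 min + 6 h 20 min = 9 h 10 min.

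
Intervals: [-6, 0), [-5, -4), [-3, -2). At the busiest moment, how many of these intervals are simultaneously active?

2

Walk the sorted start/end points keeping a running depth.
The depth first hits 2 at -5.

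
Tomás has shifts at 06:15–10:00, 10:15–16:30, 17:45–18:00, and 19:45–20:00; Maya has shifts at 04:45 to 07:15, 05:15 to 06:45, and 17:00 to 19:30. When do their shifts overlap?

B, merged: 04:45–07:15, 17:00–19:30.
06:15–10:00 meets the second set on 06:15–07:15.
10:15–16:30: no overlap with the second set.
17:45–18:00 meets the second set on 17:45–18:00.
19:45–20:00: no overlap with the second set.

06:15–07:15, 17:45–18:00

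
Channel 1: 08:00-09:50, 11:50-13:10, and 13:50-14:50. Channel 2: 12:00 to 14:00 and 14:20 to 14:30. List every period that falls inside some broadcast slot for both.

12:00–13:10, 13:50–14:00, 14:20–14:30

08:00–09:50 falls entirely outside B.
11:50–13:10 overlaps B on 12:00–13:10.
13:50–14:50 overlaps B on 13:50–14:00, 14:20–14:30.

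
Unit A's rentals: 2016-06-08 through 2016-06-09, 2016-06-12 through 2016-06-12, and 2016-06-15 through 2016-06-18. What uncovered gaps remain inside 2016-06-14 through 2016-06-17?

2016-06-14 through 2016-06-14

Covered (merged): 2016-06-08 through 2016-06-09, 2016-06-12 through 2016-06-12, 2016-06-15 through 2016-06-18.
Complement within 2016-06-14 through 2016-06-17: 2016-06-14 through 2016-06-14.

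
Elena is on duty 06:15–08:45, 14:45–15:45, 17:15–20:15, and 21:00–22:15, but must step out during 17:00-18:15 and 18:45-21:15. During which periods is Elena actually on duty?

06:15–08:45, 14:45–15:45, 18:15–18:45, 21:15–22:15

06:15–08:45 is untouched.
14:45–15:45 is untouched.
17:15–20:15 with B removed leaves 18:15–18:45.
21:00–22:15 with B removed leaves 21:15–22:15.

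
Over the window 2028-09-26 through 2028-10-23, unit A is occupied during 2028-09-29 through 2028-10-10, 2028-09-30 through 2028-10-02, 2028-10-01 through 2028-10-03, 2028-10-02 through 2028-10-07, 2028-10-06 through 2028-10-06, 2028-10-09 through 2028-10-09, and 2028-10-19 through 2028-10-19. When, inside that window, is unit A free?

2028-09-26 through 2028-09-28, 2028-10-11 through 2028-10-18, 2028-10-20 through 2028-10-23

Covered (merged): 2028-09-29 through 2028-10-10, 2028-10-19 through 2028-10-19.
Complement within 2028-09-26 through 2028-10-23: 2028-09-26 through 2028-09-28, 2028-10-11 through 2028-10-18, 2028-10-20 through 2028-10-23.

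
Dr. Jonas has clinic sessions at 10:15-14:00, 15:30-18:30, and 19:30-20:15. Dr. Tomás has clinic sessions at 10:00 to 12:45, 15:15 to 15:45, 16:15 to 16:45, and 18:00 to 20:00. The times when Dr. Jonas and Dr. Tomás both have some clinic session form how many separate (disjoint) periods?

A ∩ B = 10:15-12:45, 15:30-15:45, 16:15-16:45, 18:00-18:30, 19:30-20:00.
That is 5 disjoint pieces.

5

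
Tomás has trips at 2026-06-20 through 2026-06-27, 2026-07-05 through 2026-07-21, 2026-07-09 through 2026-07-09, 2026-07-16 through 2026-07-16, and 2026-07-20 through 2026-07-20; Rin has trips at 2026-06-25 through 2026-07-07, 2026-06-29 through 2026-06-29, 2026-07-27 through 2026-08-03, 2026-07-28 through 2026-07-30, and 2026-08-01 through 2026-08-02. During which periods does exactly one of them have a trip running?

2026-06-20 through 2026-06-24, 2026-06-28 through 2026-07-04, 2026-07-08 through 2026-07-21, 2026-07-27 through 2026-08-03

First set merges to 2026-06-20 through 2026-06-27, 2026-07-05 through 2026-07-21.
Second set merges to 2026-06-25 through 2026-07-07, 2026-07-27 through 2026-08-03.
A \ B = 2026-06-20 through 2026-06-24, 2026-07-08 through 2026-07-21.
B \ A = 2026-06-28 through 2026-07-04, 2026-07-27 through 2026-08-03.
Union of the two gives the symmetric difference.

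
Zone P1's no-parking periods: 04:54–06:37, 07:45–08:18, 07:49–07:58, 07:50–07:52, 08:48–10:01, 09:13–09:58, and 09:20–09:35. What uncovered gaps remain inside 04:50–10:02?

After merging, the occupied span is 04:54–06:37, 07:45–08:18, 08:48–10:01.
Complement within 04:50–10:02: 04:50–04:54, 06:37–07:45, 08:18–08:48, 10:01–10:02.

04:50–04:54, 06:37–07:45, 08:18–08:48, 10:01–10:02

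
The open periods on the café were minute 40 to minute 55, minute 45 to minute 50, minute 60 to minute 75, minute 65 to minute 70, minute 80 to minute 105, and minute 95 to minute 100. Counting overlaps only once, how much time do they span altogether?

55 minutes

Merged: minute 40 to minute 55, minute 60 to minute 75, minute 80 to minute 105.
Lengths: 15 minutes + 15 minutes + 25 minutes = 55 minutes.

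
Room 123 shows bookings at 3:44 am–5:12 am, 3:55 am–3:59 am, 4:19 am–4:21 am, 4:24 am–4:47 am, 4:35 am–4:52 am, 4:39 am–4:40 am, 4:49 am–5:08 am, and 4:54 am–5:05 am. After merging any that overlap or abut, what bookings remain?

3:44 am–5:12 am

3:55 am–3:59 am overlaps/touches 3:44 am–5:12 am → extend to 3:44 am–5:12 am.
4:19 am–4:21 am overlaps/touches 3:44 am–5:12 am → extend to 3:44 am–5:12 am.
4:24 am–4:47 am overlaps/touches 3:44 am–5:12 am → extend to 3:44 am–5:12 am.
4:35 am–4:52 am overlaps/touches 3:44 am–5:12 am → extend to 3:44 am–5:12 am.
4:39 am–4:40 am overlaps/touches 3:44 am–5:12 am → extend to 3:44 am–5:12 am.
4:49 am–5:08 am overlaps/touches 3:44 am–5:12 am → extend to 3:44 am–5:12 am.
4:54 am–5:05 am overlaps/touches 3:44 am–5:12 am → extend to 3:44 am–5:12 am.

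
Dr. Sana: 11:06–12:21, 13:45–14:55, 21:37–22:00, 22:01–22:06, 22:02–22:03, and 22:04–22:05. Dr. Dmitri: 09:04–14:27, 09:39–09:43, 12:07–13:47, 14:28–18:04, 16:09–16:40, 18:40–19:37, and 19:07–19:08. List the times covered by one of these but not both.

A, merged: 11:06–12:21, 13:45–14:55, 21:37–22:00, 22:01–22:06.
B, merged: 09:04–14:27, 14:28–18:04, 18:40–19:37.
A but not B: 14:27–14:28, 21:37–22:00, 22:01–22:06.
B but not A: 09:04–11:06, 12:21–13:45, 14:55–18:04, 18:40–19:37.
Combining gives A △ B.

09:04–11:06, 12:21–13:45, 14:27–14:28, 14:55–18:04, 18:40–19:37, 21:37–22:00, 22:01–22:06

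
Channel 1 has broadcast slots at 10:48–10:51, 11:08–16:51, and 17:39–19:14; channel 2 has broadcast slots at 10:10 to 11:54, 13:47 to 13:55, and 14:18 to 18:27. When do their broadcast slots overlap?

10:48-10:51 overlaps B on 10:48-10:51.
11:08-16:51 overlaps B on 11:08-11:54, 13:47-13:55, 14:18-16:51.
17:39-19:14 overlaps B on 17:39-18:27.

10:48-10:51, 11:08-11:54, 13:47-13:55, 14:18-16:51, 17:39-18:27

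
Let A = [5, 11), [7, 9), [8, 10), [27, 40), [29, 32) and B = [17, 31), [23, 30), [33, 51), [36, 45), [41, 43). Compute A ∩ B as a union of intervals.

A, merged: [5, 11), [27, 40).
B, merged: [17, 31), [33, 51).
[5, 11) meets no B interval.
[27, 40) ∩ B → [27, 31), [33, 40).

[27, 31) ∪ [33, 40)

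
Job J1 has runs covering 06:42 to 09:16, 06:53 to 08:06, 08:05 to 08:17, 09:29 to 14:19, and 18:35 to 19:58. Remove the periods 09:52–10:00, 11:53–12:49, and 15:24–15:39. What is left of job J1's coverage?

Merge the first list: 06:42–09:16, 09:29–14:19, 18:35–19:58.
06:42–09:16: nothing removed.
09:29–14:19 \ B = 09:29–09:52, 10:00–11:53, 12:49–14:19.
18:35–19:58: nothing removed.

06:42–09:16, 09:29–09:52, 10:00–11:53, 12:49–14:19, 18:35–19:58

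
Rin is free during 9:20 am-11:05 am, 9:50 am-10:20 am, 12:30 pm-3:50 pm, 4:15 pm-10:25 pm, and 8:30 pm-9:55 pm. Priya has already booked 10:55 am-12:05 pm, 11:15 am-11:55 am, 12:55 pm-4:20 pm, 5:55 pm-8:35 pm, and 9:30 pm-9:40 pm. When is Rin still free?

First set merges to 9:20 am-11:05 am, 12:30 pm-3:50 pm, 4:15 pm-10:25 pm.
Second set merges to 10:55 am-12:05 pm, 12:55 pm-4:20 pm, 5:55 pm-8:35 pm, 9:30 pm-9:40 pm.
9:20 am-11:05 am \ B = 9:20 am-10:55 am.
12:30 pm-3:50 pm \ B = 12:30 pm-12:55 pm.
4:15 pm-10:25 pm \ B = 4:20 pm-5:55 pm, 8:35 pm-9:30 pm, 9:40 pm-10:25 pm.

9:20 am-10:55 am, 12:30 pm-12:55 pm, 4:20 pm-5:55 pm, 8:35 pm-9:30 pm, 9:40 pm-10:25 pm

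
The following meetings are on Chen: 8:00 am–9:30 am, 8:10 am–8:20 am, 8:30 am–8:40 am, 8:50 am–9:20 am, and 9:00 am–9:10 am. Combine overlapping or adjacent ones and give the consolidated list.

8:10 am–8:20 am overlaps/touches 8:00 am–9:30 am → extend to 8:00 am–9:30 am.
8:30 am–8:40 am overlaps/touches 8:00 am–9:30 am → extend to 8:00 am–9:30 am.
8:50 am–9:20 am overlaps/touches 8:00 am–9:30 am → extend to 8:00 am–9:30 am.
9:00 am–9:10 am overlaps/touches 8:00 am–9:30 am → extend to 8:00 am–9:30 am.

8:00 am–9:30 am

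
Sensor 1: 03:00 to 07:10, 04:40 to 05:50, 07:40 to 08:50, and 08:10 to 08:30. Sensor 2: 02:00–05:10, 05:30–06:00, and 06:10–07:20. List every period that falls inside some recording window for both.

03:00-05:10, 05:30-06:00, 06:10-07:10

A, merged: 03:00-07:10, 07:40-08:50.
03:00-07:10 meets the second set on 03:00-05:10, 05:30-06:00, 06:10-07:10.
07:40-08:50: no overlap with the second set.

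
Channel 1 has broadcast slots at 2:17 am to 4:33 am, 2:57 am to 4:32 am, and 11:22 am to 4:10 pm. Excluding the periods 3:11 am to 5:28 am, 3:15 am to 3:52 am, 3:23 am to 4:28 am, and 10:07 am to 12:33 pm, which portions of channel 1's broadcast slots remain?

Merge the first list: 2:17 am–4:33 am, 11:22 am–4:10 pm.
Merge the second list: 3:11 am–5:28 am, 10:07 am–12:33 pm.
2:17 am–4:33 am with B removed leaves 2:17 am–3:11 am.
11:22 am–4:10 pm with B removed leaves 12:33 pm–4:10 pm.

2:17 am–3:11 am, 12:33 pm–4:10 pm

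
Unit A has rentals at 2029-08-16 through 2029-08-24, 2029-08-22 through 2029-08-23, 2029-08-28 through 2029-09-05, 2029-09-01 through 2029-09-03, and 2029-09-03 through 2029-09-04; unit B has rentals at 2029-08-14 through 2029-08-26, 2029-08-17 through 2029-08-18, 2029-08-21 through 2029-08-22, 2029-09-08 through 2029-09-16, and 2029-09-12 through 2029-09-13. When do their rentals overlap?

First set merges to 2029-08-16 through 2029-08-24, 2029-08-28 through 2029-09-05.
Second set merges to 2029-08-14 through 2029-08-26, 2029-09-08 through 2029-09-16.
2029-08-16 through 2029-08-24 meets the second set on 2029-08-16 through 2029-08-24.
2029-08-28 through 2029-09-05: no overlap with the second set.

2029-08-16 through 2029-08-24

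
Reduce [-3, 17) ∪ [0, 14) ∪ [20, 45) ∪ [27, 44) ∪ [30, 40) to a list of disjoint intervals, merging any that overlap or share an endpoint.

[0, 14) overlaps/touches [-3, 17) → extend to [-3, 17).
[20, 45) is disjoint → start new block.
[27, 44) overlaps/touches [20, 45) → extend to [20, 45).
[30, 40) overlaps/touches [20, 45) → extend to [20, 45).

[-3, 17) ∪ [20, 45)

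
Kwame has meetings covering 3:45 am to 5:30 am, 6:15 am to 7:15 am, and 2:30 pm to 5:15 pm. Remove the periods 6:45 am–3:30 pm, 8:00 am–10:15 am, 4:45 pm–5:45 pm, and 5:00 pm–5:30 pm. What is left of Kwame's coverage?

B, merged: 6:45 am–3:30 pm, 4:45 pm–5:45 pm.
3:45 am–5:30 am: nothing removed.
6:15 am–7:15 am \ B = 6:15 am–6:45 am.
2:30 pm–5:15 pm \ B = 3:30 pm–4:45 pm.

3:45 am–5:30 am, 6:15 am–6:45 am, 3:30 pm–4:45 pm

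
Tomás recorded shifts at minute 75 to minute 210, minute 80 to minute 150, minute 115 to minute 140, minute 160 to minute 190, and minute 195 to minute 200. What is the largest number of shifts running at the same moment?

3

At minute 115, 3 of the intervals are simultaneously active.
No point has more.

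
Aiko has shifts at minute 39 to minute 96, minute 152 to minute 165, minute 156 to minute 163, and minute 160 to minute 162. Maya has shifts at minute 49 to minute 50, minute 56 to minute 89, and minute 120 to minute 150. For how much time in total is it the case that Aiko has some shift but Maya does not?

A, merged: minute 39 to minute 96, minute 152 to minute 165.
A \ B = minute 39 to minute 49, minute 50 to minute 56, minute 89 to minute 96, minute 152 to minute 165.
Total: 10 minutes + 6 minutes + 7 minutes + 13 minutes = 36 minutes.

36 minutes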